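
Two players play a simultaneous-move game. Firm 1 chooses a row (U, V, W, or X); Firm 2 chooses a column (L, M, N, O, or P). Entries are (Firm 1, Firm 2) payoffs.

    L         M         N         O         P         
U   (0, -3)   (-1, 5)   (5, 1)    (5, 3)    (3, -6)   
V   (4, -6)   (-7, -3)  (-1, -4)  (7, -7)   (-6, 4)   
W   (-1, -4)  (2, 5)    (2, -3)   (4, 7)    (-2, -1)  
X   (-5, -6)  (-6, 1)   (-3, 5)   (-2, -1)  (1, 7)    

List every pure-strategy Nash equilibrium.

No pure-strategy Nash equilibrium

Check mutual best responses: a cell is a NE iff neither player can gain by unilaterally deviating.
Firm 1's best responses — vs L: V (payoff 4); vs M: W (payoff 2); vs N: U (payoff 5); vs O: V (payoff 7); vs P: U (payoff 3).
Firm 2's best responses — vs U: M (payoff 5); vs V: P (payoff 4); vs W: O (payoff 7); vs X: P (payoff 7).
No cell has both players best-responding. For instance, Firm 1's best reply to P is U, but against U Firm 2 prefers M over P.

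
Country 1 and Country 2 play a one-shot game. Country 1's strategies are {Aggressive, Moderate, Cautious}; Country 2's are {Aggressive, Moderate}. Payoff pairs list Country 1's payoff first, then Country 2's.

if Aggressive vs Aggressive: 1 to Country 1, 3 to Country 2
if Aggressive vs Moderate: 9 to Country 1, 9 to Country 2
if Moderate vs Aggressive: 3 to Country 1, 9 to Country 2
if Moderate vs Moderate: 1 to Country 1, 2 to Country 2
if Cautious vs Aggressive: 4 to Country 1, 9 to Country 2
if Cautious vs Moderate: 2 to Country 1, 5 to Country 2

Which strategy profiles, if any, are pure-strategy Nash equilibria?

(Aggressive, Moderate) and (Cautious, Aggressive)

A profile is a Nash equilibrium when each player is best-responding to the other.
Country 1's best responses — vs Aggressive: Cautious (payoff 4); vs Moderate: Aggressive (payoff 9).
Country 2's best responses — vs Aggressive: Moderate (payoff 9); vs Moderate: Aggressive (payoff 9); vs Cautious: Aggressive (payoff 9).
Mutual best responses occur at (Aggressive, Moderate) and (Cautious, Aggressive); at each, neither player gains by switching.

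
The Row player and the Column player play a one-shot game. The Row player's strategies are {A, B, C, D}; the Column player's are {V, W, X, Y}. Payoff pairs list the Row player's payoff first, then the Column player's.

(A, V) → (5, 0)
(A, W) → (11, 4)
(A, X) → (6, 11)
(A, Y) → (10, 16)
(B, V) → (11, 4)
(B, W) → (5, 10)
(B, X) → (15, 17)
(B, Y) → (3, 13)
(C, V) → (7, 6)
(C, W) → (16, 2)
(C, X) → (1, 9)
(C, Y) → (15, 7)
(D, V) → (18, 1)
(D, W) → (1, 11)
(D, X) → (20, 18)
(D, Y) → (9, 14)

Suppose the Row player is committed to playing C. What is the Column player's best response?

X

With the Row player fixed at C, the Column player's payoffs are: V → 6, W → 2, X → 9, Y → 7.
The maximum is 9, achieved by X.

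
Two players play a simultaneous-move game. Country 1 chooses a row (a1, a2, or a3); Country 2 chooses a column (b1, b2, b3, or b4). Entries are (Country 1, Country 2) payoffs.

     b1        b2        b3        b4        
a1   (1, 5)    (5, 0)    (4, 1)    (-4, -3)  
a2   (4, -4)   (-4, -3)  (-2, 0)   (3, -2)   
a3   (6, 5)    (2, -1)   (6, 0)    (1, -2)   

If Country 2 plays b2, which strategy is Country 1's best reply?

a1

With Country 2 fixed at b2, Country 1's payoffs are: a1 → 5, a2 → -4, a3 → 2.
The maximum is 5, achieved by a1.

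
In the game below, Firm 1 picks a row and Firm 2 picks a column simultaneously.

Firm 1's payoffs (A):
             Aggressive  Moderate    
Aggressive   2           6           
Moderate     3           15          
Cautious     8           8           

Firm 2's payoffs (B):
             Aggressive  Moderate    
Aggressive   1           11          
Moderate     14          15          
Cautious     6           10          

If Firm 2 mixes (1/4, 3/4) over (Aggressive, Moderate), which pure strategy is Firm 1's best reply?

Moderate

Compute Firm 1's expected payoff from each pure strategy against the given mix.
Aggressive: (1/4)·2 + (3/4)·6 = 5
Moderate: (1/4)·3 + (3/4)·15 = 12
Cautious: (1/4)·8 + (3/4)·8 = 8
Highest expected payoff is 12, from Moderate.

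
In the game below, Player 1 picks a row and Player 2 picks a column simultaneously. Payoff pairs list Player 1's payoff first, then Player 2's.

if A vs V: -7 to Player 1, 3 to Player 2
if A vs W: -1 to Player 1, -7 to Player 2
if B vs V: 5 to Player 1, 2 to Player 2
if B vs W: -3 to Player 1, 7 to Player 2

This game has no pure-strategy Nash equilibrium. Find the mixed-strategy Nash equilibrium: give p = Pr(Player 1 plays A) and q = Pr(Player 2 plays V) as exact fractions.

p = 1/3, q = 1/7

Each player's mixing probability is pinned down by making the *other* player indifferent.
Player 2 indifferent between V and W: p·3 + (1−p)·2 = p·(-7) + (1−p)·7 ⟹ 2 + 1p = 7 + (-14)p ⟹ p = 1/3.
Player 1 indifferent between A and B: q·(-7) + (1−q)·(-1) = q·5 + (1−q)·(-3) ⟹ (-1) + (-6)q = (-3) + 8q ⟹ q = 1/7.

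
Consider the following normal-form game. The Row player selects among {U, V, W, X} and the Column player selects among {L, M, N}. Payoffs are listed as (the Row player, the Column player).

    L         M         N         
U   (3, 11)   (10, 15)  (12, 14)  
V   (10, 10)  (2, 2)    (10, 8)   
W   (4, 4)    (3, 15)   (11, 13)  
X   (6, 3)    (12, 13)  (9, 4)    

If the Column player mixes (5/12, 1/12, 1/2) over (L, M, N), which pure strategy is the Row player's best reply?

Compute the Row player's expected payoff from each pure strategy against the given mix.
U: (5/12)·3 + (1/12)·10 + (1/2)·12 = 97/12
V: (5/12)·10 + (1/12)·2 + (1/2)·10 = 28/3
W: (5/12)·4 + (1/12)·3 + (1/2)·11 = 89/12
X: (5/12)·6 + (1/12)·12 + (1/2)·9 = 8
Highest expected payoff is 28/3, from V.

V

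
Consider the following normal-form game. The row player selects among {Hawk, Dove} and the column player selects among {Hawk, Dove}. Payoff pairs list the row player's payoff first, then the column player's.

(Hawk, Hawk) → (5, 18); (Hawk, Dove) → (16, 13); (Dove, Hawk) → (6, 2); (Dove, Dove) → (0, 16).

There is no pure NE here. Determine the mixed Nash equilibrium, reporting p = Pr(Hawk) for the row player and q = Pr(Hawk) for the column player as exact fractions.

p = 14/19, q = 16/17

Each player's mixing probability is pinned down by making the *other* player indifferent.
The column player indifferent between Hawk and Dove: p·18 + (1−p)·2 = p·13 + (1−p)·16 ⟹ 2 + 16p = 16 + (-3)p ⟹ p = 14/19.
The row player indifferent between Hawk and Dove: q·5 + (1−q)·16 = q·6 + (1−q)·0 ⟹ 16 + (-11)q = 0 + 6q ⟹ q = 16/17.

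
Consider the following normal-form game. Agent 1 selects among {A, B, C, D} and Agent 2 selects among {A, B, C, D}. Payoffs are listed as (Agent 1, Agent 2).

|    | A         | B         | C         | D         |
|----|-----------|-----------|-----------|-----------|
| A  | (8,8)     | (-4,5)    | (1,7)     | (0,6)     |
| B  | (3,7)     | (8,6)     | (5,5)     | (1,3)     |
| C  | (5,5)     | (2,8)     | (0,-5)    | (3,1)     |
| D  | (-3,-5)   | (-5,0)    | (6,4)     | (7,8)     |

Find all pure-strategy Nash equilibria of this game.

Check mutual best responses: a cell is a NE iff neither player can gain by unilaterally deviating.
Agent 1's best responses — vs A: A (payoff 8); vs B: B (payoff 8); vs C: D (payoff 6); vs D: D (payoff 7).
Agent 2's best responses — vs A: A (payoff 8); vs B: A (payoff 7); vs C: B (payoff 8); vs D: D (payoff 8).
Mutual best responses occur at (A, A) and (D, D); at each, neither player gains by switching.

(A, A) and (D, D)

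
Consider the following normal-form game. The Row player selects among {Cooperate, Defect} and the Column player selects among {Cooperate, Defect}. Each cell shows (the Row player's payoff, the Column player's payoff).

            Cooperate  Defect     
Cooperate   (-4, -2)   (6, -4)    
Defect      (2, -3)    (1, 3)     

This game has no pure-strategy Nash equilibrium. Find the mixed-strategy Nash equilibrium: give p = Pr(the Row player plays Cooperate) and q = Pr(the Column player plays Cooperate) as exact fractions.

p = 3/4, q = 5/11

Each player's mixing probability is pinned down by making the *other* player indifferent.
The Column player indifferent between Cooperate and Defect: p·(-2) + (1−p)·(-3) = p·(-4) + (1−p)·3 ⟹ (-3) + 1p = 3 + (-7)p ⟹ p = 3/4.
The Row player indifferent between Cooperate and Defect: q·(-4) + (1−q)·6 = q·2 + (1−q)·1 ⟹ 6 + (-10)q = 1 + 1q ⟹ q = 5/11.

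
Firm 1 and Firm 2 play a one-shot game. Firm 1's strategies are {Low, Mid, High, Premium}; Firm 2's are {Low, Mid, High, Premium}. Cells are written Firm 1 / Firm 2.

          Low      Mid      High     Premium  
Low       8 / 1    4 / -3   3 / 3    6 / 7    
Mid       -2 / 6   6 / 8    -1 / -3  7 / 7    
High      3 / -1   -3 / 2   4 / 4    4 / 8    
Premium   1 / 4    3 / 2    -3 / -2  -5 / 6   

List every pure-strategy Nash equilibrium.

Find each player's best response to every opponent strategy; NE are the intersections.
Firm 1's best responses — vs Low: Low (payoff 8); vs Mid: Mid (payoff 6); vs High: High (payoff 4); vs Premium: Mid (payoff 7).
Firm 2's best responses — vs Low: Premium (payoff 7); vs Mid: Mid (payoff 8); vs High: Premium (payoff 8); vs Premium: Premium (payoff 6).
The only mutual best response is (Mid, Mid); neither player gains by switching there.

(Mid, Mid)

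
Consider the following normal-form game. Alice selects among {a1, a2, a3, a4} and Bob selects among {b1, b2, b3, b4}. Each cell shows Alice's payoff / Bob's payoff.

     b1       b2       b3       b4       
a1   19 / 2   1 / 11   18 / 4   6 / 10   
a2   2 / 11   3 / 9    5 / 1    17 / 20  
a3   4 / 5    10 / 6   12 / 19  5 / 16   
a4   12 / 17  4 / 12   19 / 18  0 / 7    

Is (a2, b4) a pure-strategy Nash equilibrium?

Holding Bob at b4: Alice gets 17 from a2, versus 6 from a1, 5 from a3, 0 from a4. No profitable deviation for Alice.
Holding Alice at a2: Bob gets 20 from b4, versus 11 from b1, 9 from b2, 1 from b3. No profitable deviation for Bob either.

Yes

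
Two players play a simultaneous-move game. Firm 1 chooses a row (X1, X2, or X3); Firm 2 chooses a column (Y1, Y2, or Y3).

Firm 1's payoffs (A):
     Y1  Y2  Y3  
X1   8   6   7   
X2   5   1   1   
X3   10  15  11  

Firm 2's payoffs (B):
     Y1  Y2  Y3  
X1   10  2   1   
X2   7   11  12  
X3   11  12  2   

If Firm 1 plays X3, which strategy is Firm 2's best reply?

Y2

With Firm 1 fixed at X3, Firm 2's payoffs are: Y1 → 11, Y2 → 12, Y3 → 2.
The maximum is 12, achieved by Y2.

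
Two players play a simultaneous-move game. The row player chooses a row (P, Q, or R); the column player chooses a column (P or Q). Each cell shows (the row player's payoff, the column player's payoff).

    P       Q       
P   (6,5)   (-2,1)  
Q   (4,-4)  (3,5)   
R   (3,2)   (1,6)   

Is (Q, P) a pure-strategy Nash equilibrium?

No

Holding the column player at P: the row player gets 4 from Q but could get 6 by switching to P. The row player has a profitable deviation.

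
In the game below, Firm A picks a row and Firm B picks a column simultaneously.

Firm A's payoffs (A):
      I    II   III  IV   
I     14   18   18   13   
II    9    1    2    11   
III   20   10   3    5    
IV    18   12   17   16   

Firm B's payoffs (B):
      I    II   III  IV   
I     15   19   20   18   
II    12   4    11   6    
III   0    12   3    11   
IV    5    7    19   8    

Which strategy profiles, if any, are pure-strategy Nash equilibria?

Find each player's best response to every opponent strategy; NE are the intersections.
Firm A's best responses — vs I: III (payoff 20); vs II: I (payoff 18); vs III: I (payoff 18); vs IV: IV (payoff 16).
Firm B's best responses — vs I: III (payoff 20); vs II: I (payoff 12); vs III: II (payoff 12); vs IV: III (payoff 19).
The only mutual best response is (I, III); neither player gains by switching there.

(I, III)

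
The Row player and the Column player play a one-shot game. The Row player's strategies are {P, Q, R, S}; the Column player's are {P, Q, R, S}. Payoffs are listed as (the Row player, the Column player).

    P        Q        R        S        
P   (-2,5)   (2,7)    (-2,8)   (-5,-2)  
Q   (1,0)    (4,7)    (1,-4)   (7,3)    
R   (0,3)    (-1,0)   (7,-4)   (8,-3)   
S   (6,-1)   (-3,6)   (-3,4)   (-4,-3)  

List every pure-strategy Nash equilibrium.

(Q, Q)

Check mutual best responses: a cell is a NE iff neither player can gain by unilaterally deviating.
The Row player's best responses — vs P: S (payoff 6); vs Q: Q (payoff 4); vs R: R (payoff 7); vs S: R (payoff 8).
The Column player's best responses — vs P: R (payoff 8); vs Q: Q (payoff 7); vs R: P (payoff 3); vs S: Q (payoff 6).
The only mutual best response is (Q, Q); neither player gains by switching there.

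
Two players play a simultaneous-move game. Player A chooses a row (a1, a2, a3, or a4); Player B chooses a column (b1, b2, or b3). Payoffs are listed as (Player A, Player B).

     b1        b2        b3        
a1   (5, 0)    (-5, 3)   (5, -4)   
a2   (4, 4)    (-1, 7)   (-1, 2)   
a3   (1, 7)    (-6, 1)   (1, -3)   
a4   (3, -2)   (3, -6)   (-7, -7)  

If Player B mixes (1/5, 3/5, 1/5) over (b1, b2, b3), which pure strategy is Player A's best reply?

Compute Player A's expected payoff from each pure strategy against the given mix.
a1: (1/5)·5 + (3/5)·(-5) + (1/5)·5 = -1
a2: (1/5)·4 + (3/5)·(-1) + (1/5)·(-1) = 0
a3: (1/5)·1 + (3/5)·(-6) + (1/5)·1 = -16/5
a4: (1/5)·3 + (3/5)·3 + (1/5)·(-7) = 1
Highest expected payoff is 1, from a4.

a4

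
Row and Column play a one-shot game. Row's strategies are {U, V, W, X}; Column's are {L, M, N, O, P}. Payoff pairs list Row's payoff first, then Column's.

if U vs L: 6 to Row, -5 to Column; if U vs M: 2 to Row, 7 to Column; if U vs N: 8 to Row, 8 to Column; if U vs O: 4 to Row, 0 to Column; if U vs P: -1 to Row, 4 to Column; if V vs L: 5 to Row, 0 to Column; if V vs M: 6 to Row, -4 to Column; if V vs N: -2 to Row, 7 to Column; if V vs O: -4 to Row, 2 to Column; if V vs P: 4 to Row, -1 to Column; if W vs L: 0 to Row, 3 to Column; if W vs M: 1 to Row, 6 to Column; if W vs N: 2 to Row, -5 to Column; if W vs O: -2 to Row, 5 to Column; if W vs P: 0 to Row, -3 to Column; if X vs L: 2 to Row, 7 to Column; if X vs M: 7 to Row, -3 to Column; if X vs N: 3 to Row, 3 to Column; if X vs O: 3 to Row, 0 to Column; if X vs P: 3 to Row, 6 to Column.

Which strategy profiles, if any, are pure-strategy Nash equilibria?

(U, N)

A profile is a Nash equilibrium when each player is best-responding to the other.
Row's best responses — vs L: U (payoff 6); vs M: X (payoff 7); vs N: U (payoff 8); vs O: U (payoff 4); vs P: V (payoff 4).
Column's best responses — vs U: N (payoff 8); vs V: N (payoff 7); vs W: M (payoff 6); vs X: L (payoff 7).
The only mutual best response is (U, N); neither player gains by switching there.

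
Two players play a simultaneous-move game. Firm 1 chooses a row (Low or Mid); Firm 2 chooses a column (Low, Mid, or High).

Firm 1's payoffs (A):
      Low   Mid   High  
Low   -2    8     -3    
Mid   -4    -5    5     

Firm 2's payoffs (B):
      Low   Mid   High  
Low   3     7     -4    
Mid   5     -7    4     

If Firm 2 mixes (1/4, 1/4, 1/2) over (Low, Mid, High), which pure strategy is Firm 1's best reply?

Mid

Firm 1's best reply maximizes expected payoff against the mix.
Low: (1/4)·(-2) + (1/4)·8 + (1/2)·(-3) = 0
Mid: (1/4)·(-4) + (1/4)·(-5) + (1/2)·5 = 1/4
Highest expected payoff is 1/4, from Mid.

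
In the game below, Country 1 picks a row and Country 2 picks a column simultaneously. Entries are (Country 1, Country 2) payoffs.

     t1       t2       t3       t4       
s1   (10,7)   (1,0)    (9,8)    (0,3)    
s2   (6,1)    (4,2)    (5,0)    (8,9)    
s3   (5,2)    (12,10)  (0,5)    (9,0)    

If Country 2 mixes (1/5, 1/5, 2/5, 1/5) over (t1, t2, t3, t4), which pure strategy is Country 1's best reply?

s1

Compute Country 1's expected payoff from each pure strategy against the given mix.
s1: (1/5)·10 + (1/5)·1 + (2/5)·9 + (1/5)·0 = 29/5
s2: (1/5)·6 + (1/5)·4 + (2/5)·5 + (1/5)·8 = 28/5
s3: (1/5)·5 + (1/5)·12 + (2/5)·0 + (1/5)·9 = 26/5
Highest expected payoff is 29/5, from s1.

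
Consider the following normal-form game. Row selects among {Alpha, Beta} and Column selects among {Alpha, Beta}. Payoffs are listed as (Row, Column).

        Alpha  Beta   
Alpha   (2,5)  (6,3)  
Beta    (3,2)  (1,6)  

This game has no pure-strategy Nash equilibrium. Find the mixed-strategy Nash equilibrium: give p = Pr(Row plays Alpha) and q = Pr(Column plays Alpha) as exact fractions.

p = 2/3, q = 5/6

In a mixed NE each player is indifferent between their pure strategies, so the opponent's mix sets the indifference.
Column indifferent between Alpha and Beta: p·5 + (1−p)·2 = p·3 + (1−p)·6 ⟹ 2 + 3p = 6 + (-3)p ⟹ p = 2/3.
Row indifferent between Alpha and Beta: q·2 + (1−q)·6 = q·3 + (1−q)·1 ⟹ 6 + (-4)q = 1 + 2q ⟹ q = 5/6.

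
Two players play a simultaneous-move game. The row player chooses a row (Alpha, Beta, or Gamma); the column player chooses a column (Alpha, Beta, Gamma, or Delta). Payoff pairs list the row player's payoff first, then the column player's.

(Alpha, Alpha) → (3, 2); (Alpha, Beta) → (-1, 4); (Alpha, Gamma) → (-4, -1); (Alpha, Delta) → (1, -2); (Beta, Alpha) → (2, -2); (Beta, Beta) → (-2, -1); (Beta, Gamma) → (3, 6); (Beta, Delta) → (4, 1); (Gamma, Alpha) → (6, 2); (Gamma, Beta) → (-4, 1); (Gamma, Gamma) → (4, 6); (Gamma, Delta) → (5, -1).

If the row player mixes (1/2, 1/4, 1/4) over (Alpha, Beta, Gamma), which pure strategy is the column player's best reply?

The column player's best reply maximizes expected payoff against the mix.
Alpha: (1/2)·2 + (1/4)·(-2) + (1/4)·2 = 1
Beta: (1/2)·4 + (1/4)·(-1) + (1/4)·1 = 2
Gamma: (1/2)·(-1) + (1/4)·6 + (1/4)·6 = 5/2
Delta: (1/2)·(-2) + (1/4)·1 + (1/4)·(-1) = -1
Highest expected payoff is 5/2, from Gamma.

Gamma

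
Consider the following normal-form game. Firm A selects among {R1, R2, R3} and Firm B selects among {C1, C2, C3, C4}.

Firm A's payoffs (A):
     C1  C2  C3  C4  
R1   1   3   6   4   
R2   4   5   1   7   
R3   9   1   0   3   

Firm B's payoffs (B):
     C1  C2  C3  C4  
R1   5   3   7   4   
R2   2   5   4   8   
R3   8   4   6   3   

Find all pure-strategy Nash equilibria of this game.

A profile is a Nash equilibrium when each player is best-responding to the other.
Firm A's best responses — vs C1: R3 (payoff 9); vs C2: R2 (payoff 5); vs C3: R1 (payoff 6); vs C4: R2 (payoff 7).
Firm B's best responses — vs R1: C3 (payoff 7); vs R2: C4 (payoff 8); vs R3: C1 (payoff 8).
Mutual best responses occur at (R1, C3), (R2, C4), and (R3, C1); at each, neither player gains by switching.

(R1, C3), (R2, C4), and (R3, C1)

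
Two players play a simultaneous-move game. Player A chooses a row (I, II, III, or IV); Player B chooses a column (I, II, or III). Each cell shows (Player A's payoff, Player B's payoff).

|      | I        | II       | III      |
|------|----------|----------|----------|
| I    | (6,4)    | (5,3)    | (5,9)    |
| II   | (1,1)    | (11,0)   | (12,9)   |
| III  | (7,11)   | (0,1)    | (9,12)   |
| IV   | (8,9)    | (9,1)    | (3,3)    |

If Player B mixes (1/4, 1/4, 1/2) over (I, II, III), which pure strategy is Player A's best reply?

Player A's best reply maximizes expected payoff against the mix.
I: (1/4)·6 + (1/4)·5 + (1/2)·5 = 21/4
II: (1/4)·1 + (1/4)·11 + (1/2)·12 = 9
III: (1/4)·7 + (1/4)·0 + (1/2)·9 = 25/4
IV: (1/4)·8 + (1/4)·9 + (1/2)·3 = 23/4
Highest expected payoff is 9, from II.

II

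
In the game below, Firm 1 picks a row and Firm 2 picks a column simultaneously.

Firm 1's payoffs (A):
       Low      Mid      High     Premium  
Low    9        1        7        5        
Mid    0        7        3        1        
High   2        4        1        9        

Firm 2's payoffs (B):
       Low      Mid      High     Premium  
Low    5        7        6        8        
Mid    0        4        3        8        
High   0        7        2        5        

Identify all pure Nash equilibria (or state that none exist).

Find each player's best response to every opponent strategy; NE are the intersections.
Firm 1's best responses — vs Low: Low (payoff 9); vs Mid: Mid (payoff 7); vs High: Low (payoff 7); vs Premium: High (payoff 9).
Firm 2's best responses — vs Low: Premium (payoff 8); vs Mid: Premium (payoff 8); vs High: Mid (payoff 7).
No cell has both players best-responding. For instance, Firm 1's best reply to Premium is High, but against High Firm 2 prefers Mid over Premium.

There is no pure-strategy Nash equilibrium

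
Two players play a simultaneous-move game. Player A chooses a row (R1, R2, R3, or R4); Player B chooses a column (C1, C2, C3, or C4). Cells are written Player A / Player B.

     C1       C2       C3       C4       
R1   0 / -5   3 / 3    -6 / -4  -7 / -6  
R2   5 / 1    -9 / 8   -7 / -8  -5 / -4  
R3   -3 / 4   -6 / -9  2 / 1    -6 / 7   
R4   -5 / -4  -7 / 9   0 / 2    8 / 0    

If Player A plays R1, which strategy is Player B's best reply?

With Player A fixed at R1, Player B's payoffs are: C1 → -5, C2 → 3, C3 → -4, C4 → -6.
The maximum is 3, achieved by C2.

C2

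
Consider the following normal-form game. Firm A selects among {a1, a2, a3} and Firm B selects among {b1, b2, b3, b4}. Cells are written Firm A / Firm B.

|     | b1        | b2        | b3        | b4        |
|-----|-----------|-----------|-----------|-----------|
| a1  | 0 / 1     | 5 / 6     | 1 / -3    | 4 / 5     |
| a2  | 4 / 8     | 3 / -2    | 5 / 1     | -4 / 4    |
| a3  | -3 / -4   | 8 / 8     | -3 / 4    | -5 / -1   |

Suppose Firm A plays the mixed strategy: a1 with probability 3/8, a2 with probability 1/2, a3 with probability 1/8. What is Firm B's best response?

Firm B's best reply maximizes expected payoff against the mix.
b1: (3/8)·1 + (1/2)·8 + (1/8)·(-4) = 31/8
b2: (3/8)·6 + (1/2)·(-2) + (1/8)·8 = 9/4
b3: (3/8)·(-3) + (1/2)·1 + (1/8)·4 = -1/8
b4: (3/8)·5 + (1/2)·4 + (1/8)·(-1) = 15/4
Highest expected payoff is 31/8, from b1.

b1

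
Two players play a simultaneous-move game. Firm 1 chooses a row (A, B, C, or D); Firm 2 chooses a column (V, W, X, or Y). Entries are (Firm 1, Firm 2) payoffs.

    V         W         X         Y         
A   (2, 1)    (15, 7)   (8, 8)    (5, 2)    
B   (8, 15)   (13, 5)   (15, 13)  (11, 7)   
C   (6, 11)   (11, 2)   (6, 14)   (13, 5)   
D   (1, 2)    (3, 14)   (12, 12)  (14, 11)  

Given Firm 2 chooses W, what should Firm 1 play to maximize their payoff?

A

With Firm 2 fixed at W, Firm 1's payoffs are: A → 15, B → 13, C → 11, D → 3.
The maximum is 15, achieved by A.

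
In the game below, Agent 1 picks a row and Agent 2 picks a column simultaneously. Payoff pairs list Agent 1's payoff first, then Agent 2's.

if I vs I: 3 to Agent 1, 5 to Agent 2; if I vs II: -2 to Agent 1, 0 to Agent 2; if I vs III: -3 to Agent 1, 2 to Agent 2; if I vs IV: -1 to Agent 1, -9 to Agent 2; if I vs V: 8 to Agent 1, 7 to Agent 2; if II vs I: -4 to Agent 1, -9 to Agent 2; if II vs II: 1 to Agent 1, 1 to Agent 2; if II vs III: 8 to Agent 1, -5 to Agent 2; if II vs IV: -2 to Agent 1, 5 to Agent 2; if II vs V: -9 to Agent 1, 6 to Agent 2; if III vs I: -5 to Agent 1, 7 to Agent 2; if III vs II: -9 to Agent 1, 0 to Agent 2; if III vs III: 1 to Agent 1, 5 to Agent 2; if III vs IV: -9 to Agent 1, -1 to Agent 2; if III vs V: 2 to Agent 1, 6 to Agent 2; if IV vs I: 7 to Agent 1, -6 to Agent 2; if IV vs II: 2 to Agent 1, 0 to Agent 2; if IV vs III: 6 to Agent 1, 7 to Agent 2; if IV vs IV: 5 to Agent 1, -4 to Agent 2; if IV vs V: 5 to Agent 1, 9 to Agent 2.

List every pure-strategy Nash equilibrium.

(I, V)

Find each player's best response to every opponent strategy; NE are the intersections.
Agent 1's best responses — vs I: IV (payoff 7); vs II: IV (payoff 2); vs III: II (payoff 8); vs IV: IV (payoff 5); vs V: I (payoff 8).
Agent 2's best responses — vs I: V (payoff 7); vs II: V (payoff 6); vs III: I (payoff 7); vs IV: V (payoff 9).
The only mutual best response is (I, V); neither player gains by switching there.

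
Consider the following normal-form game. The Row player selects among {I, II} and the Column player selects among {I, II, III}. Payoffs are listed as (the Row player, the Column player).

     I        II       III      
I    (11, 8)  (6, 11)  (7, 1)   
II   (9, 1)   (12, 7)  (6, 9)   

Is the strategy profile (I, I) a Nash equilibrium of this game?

No

Holding the Column player at I: the Row player gets 11 from I, versus 9 from II. No profitable deviation for the Row player.
Holding the Row player at I: the Column player gets 8 from I but could get 11 by switching to II. The Column player has a profitable deviation.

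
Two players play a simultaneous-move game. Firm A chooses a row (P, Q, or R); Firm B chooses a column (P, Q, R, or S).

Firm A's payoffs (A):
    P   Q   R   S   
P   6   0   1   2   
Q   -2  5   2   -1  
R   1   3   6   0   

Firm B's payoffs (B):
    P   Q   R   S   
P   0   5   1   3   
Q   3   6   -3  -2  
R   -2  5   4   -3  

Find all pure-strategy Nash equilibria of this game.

Find each player's best response to every opponent strategy; NE are the intersections.
Firm A's best responses — vs P: P (payoff 6); vs Q: Q (payoff 5); vs R: R (payoff 6); vs S: P (payoff 2).
Firm B's best responses — vs P: Q (payoff 5); vs Q: Q (payoff 6); vs R: Q (payoff 5).
The only mutual best response is (Q, Q); neither player gains by switching there.

(Q, Q)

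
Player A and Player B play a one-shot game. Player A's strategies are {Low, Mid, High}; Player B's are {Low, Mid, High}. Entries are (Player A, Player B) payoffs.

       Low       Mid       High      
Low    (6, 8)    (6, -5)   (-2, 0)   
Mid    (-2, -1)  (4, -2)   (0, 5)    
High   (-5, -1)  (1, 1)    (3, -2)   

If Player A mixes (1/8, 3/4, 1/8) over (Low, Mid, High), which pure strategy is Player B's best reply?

High

Player B's best reply maximizes expected payoff against the mix.
Low: (1/8)·8 + (3/4)·(-1) + (1/8)·(-1) = 1/8
Mid: (1/8)·(-5) + (3/4)·(-2) + (1/8)·1 = -2
High: (1/8)·0 + (3/4)·5 + (1/8)·(-2) = 7/2
Highest expected payoff is 7/2, from High.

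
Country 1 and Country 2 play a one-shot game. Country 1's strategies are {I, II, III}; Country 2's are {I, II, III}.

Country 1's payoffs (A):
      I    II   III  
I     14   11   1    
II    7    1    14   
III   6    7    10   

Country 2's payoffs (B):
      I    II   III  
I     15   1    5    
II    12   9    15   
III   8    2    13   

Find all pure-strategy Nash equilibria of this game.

Check mutual best responses: a cell is a NE iff neither player can gain by unilaterally deviating.
Country 1's best responses — vs I: I (payoff 14); vs II: I (payoff 11); vs III: II (payoff 14).
Country 2's best responses — vs I: I (payoff 15); vs II: III (payoff 15); vs III: III (payoff 13).
Mutual best responses occur at (I, I) and (II, III); at each, neither player gains by switching.

(I, I) and (II, III)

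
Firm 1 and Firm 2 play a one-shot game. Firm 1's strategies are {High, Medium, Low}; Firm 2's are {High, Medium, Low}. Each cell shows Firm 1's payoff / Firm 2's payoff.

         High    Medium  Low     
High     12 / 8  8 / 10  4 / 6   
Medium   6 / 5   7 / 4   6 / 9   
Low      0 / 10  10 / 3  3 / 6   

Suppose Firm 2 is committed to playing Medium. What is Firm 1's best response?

Low

With Firm 2 fixed at Medium, Firm 1's payoffs are: High → 8, Medium → 7, Low → 10.
The maximum is 10, achieved by Low.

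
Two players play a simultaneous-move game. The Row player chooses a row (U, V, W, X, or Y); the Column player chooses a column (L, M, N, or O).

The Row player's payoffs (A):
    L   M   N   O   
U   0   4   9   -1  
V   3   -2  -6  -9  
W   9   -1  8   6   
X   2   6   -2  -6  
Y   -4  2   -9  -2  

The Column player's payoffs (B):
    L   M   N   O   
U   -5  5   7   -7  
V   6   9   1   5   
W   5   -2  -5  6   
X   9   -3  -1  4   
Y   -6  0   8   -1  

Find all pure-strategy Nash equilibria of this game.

Check mutual best responses: a cell is a NE iff neither player can gain by unilaterally deviating.
The Row player's best responses — vs L: W (payoff 9); vs M: X (payoff 6); vs N: U (payoff 9); vs O: W (payoff 6).
The Column player's best responses — vs U: N (payoff 7); vs V: M (payoff 9); vs W: O (payoff 6); vs X: L (payoff 9); vs Y: N (payoff 8).
Mutual best responses occur at (U, N) and (W, O); at each, neither player gains by switching.

(U, N) and (W, O)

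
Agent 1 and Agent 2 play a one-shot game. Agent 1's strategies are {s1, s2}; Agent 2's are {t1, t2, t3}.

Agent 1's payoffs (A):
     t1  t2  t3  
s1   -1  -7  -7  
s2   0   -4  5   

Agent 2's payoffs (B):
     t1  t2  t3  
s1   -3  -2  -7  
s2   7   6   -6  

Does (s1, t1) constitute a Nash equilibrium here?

No

Holding Agent 2 at t1: Agent 1 gets -1 from s1 but could get 0 by switching to s2. Agent 1 has a profitable deviation.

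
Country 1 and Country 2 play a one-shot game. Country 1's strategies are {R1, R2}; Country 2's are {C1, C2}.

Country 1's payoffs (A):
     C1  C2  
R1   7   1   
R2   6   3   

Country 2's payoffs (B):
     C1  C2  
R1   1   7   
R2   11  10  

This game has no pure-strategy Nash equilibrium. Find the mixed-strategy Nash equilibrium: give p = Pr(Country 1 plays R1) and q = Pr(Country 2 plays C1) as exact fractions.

p = 1/7, q = 2/3

In a mixed NE each player is indifferent between their pure strategies, so the opponent's mix sets the indifference.
Country 2 indifferent between C1 and C2: p·1 + (1−p)·11 = p·7 + (1−p)·10 ⟹ 11 + (-10)p = 10 + (-3)p ⟹ p = 1/7.
Country 1 indifferent between R1 and R2: q·7 + (1−q)·1 = q·6 + (1−q)·3 ⟹ 1 + 6q = 3 + 3q ⟹ q = 2/3.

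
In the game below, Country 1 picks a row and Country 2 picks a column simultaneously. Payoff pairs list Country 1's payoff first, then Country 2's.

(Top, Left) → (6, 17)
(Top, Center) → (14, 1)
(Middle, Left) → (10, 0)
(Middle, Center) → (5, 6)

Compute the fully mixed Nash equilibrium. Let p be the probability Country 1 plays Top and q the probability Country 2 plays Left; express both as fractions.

In a mixed NE each player is indifferent between their pure strategies, so the opponent's mix sets the indifference.
Country 2 indifferent between Left and Center: p·17 + (1−p)·0 = p·1 + (1−p)·6 ⟹ 0 + 17p = 6 + (-5)p ⟹ p = 3/11.
Country 1 indifferent between Top and Middle: q·6 + (1−q)·14 = q·10 + (1−q)·5 ⟹ 14 + (-8)q = 5 + 5q ⟹ q = 9/13.

p = 3/11, q = 9/13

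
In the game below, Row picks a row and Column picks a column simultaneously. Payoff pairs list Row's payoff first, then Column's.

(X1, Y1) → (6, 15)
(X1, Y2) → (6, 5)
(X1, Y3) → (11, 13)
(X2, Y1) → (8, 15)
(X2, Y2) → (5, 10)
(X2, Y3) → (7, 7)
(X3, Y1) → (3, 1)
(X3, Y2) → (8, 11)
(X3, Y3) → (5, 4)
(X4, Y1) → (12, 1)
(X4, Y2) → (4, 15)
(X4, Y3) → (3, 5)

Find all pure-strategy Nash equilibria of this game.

Check mutual best responses: a cell is a NE iff neither player can gain by unilaterally deviating.
Row's best responses — vs Y1: X4 (payoff 12); vs Y2: X3 (payoff 8); vs Y3: X1 (payoff 11).
Column's best responses — vs X1: Y1 (payoff 15); vs X2: Y1 (payoff 15); vs X3: Y2 (payoff 11); vs X4: Y2 (payoff 15).
The only mutual best response is (X3, Y2); neither player gains by switching there.

(X3, Y2)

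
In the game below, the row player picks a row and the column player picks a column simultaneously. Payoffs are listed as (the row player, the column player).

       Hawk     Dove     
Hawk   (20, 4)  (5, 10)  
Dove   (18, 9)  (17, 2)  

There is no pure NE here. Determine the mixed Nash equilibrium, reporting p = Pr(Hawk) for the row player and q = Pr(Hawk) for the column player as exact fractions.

In a mixed NE each player is indifferent between their pure strategies, so the opponent's mix sets the indifference.
The column player indifferent between Hawk and Dove: p·4 + (1−p)·9 = p·10 + (1−p)·2 ⟹ 9 + (-5)p = 2 + 8p ⟹ p = 7/13.
The row player indifferent between Hawk and Dove: q·20 + (1−q)·5 = q·18 + (1−q)·17 ⟹ 5 + 15q = 17 + 1q ⟹ q = 6/7.

p = 7/13, q = 6/7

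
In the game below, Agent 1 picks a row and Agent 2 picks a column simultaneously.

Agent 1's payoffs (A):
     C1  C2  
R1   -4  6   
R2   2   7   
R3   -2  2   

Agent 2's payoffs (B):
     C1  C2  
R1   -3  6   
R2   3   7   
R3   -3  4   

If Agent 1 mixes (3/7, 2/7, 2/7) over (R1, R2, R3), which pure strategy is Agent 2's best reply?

C2

Compute Agent 2's expected payoff from each pure strategy against the given mix.
C1: (3/7)·(-3) + (2/7)·3 + (2/7)·(-3) = -9/7
C2: (3/7)·6 + (2/7)·7 + (2/7)·4 = 40/7
Highest expected payoff is 40/7, from C2.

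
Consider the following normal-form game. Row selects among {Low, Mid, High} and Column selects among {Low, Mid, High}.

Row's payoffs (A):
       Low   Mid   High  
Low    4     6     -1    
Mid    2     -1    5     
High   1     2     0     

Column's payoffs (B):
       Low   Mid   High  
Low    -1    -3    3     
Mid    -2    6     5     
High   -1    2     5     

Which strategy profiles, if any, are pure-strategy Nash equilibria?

Find each player's best response to every opponent strategy; NE are the intersections.
Row's best responses — vs Low: Low (payoff 4); vs Mid: Low (payoff 6); vs High: Mid (payoff 5).
Column's best responses — vs Low: High (payoff 3); vs Mid: Mid (payoff 6); vs High: High (payoff 5).
No cell has both players best-responding. For instance, Row's best reply to Low is Low, but against Low Column prefers High over Low.

No pure-strategy Nash equilibrium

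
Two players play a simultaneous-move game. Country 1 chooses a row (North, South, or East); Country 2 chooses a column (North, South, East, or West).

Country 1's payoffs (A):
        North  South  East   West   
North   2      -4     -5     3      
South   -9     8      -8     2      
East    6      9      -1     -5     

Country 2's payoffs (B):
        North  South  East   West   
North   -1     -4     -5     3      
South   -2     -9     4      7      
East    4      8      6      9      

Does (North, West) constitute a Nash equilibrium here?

Holding Country 2 at West: Country 1 gets 3 from North, versus 2 from South, -5 from East. No profitable deviation for Country 1.
Holding Country 1 at North: Country 2 gets 3 from West, versus -1 from North, -4 from South, -5 from East. No profitable deviation for Country 2 either.

Yes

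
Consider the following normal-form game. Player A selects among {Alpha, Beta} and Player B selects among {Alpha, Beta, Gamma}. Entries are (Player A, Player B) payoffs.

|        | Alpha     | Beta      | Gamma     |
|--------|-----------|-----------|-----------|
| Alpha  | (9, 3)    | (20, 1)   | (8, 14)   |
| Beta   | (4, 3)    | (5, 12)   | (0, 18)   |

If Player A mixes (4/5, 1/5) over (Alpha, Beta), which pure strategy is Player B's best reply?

Gamma

Compute Player B's expected payoff from each pure strategy against the given mix.
Alpha: (4/5)·3 + (1/5)·3 = 3
Beta: (4/5)·1 + (1/5)·12 = 16/5
Gamma: (4/5)·14 + (1/5)·18 = 74/5
Highest expected payoff is 74/5, from Gamma.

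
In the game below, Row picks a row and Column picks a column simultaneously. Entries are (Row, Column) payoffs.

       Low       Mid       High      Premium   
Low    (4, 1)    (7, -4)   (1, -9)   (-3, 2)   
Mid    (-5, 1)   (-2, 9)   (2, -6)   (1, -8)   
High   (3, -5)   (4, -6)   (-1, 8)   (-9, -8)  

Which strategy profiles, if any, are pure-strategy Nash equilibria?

None

A profile is a Nash equilibrium when each player is best-responding to the other.
Row's best responses — vs Low: Low (payoff 4); vs Mid: Low (payoff 7); vs High: Mid (payoff 2); vs Premium: Mid (payoff 1).
Column's best responses — vs Low: Premium (payoff 2); vs Mid: Mid (payoff 9); vs High: High (payoff 8).
No cell has both players best-responding. For instance, Row's best reply to High is Mid, but against Mid Column prefers Mid over High.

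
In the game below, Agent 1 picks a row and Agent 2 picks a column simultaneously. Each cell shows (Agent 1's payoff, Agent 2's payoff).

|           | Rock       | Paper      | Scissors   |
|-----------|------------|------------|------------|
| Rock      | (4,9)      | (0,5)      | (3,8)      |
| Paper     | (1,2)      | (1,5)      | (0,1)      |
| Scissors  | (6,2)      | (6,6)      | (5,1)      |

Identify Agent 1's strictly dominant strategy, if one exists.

Check whether one of Agent 1's strategies beats all alternatives regardless of what the opponent does.
Scissors strictly dominates: vs Rock: 6 > each of {4, 1}; vs Paper: 6 > each of {0, 1}; vs Scissors: 5 > each of {3, 0}.

Scissors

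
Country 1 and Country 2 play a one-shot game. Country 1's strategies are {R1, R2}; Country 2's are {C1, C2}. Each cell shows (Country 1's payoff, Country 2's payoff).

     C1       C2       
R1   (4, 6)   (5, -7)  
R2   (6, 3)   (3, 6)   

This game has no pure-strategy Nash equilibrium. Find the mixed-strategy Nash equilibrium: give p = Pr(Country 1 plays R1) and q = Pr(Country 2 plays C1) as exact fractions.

p = 3/16, q = 1/2

Each player's mixing probability is pinned down by making the *other* player indifferent.
Country 2 indifferent between C1 and C2: p·6 + (1−p)·3 = p·(-7) + (1−p)·6 ⟹ 3 + 3p = 6 + (-13)p ⟹ p = 3/16.
Country 1 indifferent between R1 and R2: q·4 + (1−q)·5 = q·6 + (1−q)·3 ⟹ 5 + (-1)q = 3 + 3q ⟹ q = 1/2.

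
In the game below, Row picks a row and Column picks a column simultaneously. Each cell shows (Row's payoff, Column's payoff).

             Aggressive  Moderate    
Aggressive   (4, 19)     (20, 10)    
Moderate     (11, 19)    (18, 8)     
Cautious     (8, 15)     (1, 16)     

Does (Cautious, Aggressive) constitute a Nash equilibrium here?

Holding Column at Aggressive: Row gets 8 from Cautious but could get 11 by switching to Moderate. Row has a profitable deviation.

No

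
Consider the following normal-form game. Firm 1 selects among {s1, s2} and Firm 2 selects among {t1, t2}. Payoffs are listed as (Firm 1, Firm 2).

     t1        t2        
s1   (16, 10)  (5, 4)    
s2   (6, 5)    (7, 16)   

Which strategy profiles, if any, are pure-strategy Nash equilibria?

(s1, t1) and (s2, t2)

A profile is a Nash equilibrium when each player is best-responding to the other.
Firm 1's best responses — vs t1: s1 (payoff 16); vs t2: s2 (payoff 7).
Firm 2's best responses — vs s1: t1 (payoff 10); vs s2: t2 (payoff 16).
Mutual best responses occur at (s1, t1) and (s2, t2); at each, neither player gains by switching.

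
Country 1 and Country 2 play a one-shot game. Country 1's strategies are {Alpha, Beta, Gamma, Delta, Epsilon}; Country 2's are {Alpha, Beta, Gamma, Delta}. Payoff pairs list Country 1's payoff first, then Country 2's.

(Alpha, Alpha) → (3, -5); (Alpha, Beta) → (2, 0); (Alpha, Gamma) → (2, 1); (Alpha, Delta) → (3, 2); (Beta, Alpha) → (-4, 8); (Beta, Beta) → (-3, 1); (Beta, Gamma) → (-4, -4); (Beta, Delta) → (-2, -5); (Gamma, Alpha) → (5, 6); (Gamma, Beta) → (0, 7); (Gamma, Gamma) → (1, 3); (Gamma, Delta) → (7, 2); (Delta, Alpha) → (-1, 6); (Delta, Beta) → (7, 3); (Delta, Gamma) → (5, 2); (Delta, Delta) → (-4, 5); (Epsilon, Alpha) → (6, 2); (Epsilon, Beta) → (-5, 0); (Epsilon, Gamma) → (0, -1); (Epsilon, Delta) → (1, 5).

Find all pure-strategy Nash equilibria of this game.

Check mutual best responses: a cell is a NE iff neither player can gain by unilaterally deviating.
Country 1's best responses — vs Alpha: Epsilon (payoff 6); vs Beta: Delta (payoff 7); vs Gamma: Delta (payoff 5); vs Delta: Gamma (payoff 7).
Country 2's best responses — vs Alpha: Delta (payoff 2); vs Beta: Alpha (payoff 8); vs Gamma: Beta (payoff 7); vs Delta: Alpha (payoff 6); vs Epsilon: Delta (payoff 5).
No cell has both players best-responding. For instance, Country 1's best reply to Beta is Delta, but against Delta Country 2 prefers Alpha over Beta.

No pure-strategy Nash equilibrium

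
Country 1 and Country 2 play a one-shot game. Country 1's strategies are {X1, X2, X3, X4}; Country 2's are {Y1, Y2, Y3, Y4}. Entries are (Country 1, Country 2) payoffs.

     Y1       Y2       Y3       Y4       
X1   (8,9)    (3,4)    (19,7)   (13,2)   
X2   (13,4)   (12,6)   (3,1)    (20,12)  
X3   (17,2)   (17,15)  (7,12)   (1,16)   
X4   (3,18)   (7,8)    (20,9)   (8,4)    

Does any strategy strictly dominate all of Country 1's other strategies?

A strategy is strictly dominant if it gives Country 1 a strictly higher payoff than every other strategy, against every choice by the opponent.
X1 is not dominant: against Y1, X2 gives 13 > 8.
X2 is not dominant: against Y1, X3 gives 17 > 13.
X3 is not dominant: against Y3, X1 gives 19 > 7.
X4 is not dominant: against Y1, X1 gives 8 > 3.
No single strategy is best against every opponent action.

No strictly dominant strategy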